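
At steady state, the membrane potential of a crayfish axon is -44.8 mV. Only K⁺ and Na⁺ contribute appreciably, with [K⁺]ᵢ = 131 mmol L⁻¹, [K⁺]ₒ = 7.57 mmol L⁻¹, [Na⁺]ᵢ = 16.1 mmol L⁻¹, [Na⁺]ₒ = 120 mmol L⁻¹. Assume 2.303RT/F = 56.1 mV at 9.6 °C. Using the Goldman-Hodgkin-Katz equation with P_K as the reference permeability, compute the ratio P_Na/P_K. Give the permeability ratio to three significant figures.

Let α = P_Na/P_K. GHK: Vm = 56.1·log₁₀[(Kₒ + α·Naₒ)/(Kᵢ + α·Naᵢ)].
10^(Vm/56.1) = 10^(-44.8/56.1) = 0.15901
So 0.15901·(Kᵢ + α·Naᵢ) = Kₒ + α·Naₒ → α = (0.15901·131.0 − 7.57) / (120.0 − 0.15901·16.1)
α = (20.83 − 7.57) / (120.0 − 2.56) = 13.26/117.4 = 0.1129

0.113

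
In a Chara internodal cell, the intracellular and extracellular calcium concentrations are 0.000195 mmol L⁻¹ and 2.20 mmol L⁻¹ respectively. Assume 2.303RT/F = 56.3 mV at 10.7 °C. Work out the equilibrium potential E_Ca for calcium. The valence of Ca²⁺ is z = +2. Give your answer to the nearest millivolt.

114 mV

E = (56.3/z) · log₁₀([Ca²⁺]_out/[Ca²⁺]_in) with z = +2.
= (56.3/2) · log₁₀(2.20/0.000195) = 28.15 · log₁₀(1.128e+04)
= 28.15 · (4.0524) = 114.07 mV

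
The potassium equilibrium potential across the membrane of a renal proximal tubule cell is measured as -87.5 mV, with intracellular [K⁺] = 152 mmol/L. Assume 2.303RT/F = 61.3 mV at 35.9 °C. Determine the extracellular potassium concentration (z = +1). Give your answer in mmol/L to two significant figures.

5.7 mmol/L

Nernst: E = (61.3/1) · log₁₀([out]/[in]), so log₁₀([out]/[in]) = -87.5 × 1 / 61.3 = -1.4274.
[out]/[in] = 10^(-1.4274) = 0.03738.
[out] = 0.03738 × 152 = 5.681 mmol/L.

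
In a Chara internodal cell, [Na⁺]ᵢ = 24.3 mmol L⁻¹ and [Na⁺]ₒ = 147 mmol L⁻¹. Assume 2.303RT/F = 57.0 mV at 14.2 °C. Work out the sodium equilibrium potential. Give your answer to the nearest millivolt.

45 mV

E = (57.0/z) · log₁₀([Na⁺]_out/[Na⁺]_in) with z = +1.
= (57.0/1) · log₁₀(147/24.3) = 57.00 · log₁₀(6.049)
= 57.00 · (0.7817) = 44.56 mV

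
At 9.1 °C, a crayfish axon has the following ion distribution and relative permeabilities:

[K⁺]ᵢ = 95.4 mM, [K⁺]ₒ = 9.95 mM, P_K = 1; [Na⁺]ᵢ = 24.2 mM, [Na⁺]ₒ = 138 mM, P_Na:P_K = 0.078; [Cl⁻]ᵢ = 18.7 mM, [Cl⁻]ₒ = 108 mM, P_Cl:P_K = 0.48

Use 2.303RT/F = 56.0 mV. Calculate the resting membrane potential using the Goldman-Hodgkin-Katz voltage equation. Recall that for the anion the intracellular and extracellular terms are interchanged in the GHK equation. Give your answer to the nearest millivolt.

-39 mV

Vm = 56.0 · log₁₀[(Σ P·[cation]ₒ + Σ P·[anion]ᵢ) / (Σ P·[cation]ᵢ + Σ P·[anion]ₒ)]
Numerator = 1×9.95 + 0.078×138 + 0.48×18.7 = 29.69
Denominator = 1×95.4 + 0.078×24.2 + 0.48×108 = 149.1
Vm = 56.0 · log₁₀(0.19909) = 56.0 × (-0.7009) = -39.25 mV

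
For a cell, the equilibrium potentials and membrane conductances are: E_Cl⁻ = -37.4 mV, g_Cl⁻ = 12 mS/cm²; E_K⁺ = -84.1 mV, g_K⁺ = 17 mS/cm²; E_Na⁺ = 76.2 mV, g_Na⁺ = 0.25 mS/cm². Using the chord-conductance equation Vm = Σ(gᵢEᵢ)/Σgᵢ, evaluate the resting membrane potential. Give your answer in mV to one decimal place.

Σ gᵢEᵢ = 12·(-37.4) + 17·(-84.1) + 0.25·(76.2) = -1859.45
Σ gᵢ = 12 + 17 + 0.25 = 29.25
Vm = -1859.45 / 29.25 = -63.57 mV

-63.6 mV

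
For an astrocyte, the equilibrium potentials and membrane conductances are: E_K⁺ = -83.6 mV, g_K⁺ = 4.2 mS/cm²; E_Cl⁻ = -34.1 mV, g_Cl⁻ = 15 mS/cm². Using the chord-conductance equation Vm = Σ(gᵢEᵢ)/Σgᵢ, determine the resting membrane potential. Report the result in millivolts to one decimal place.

Σ gᵢEᵢ = 4.2·(-83.6) + 15·(-34.1) = -862.62
Σ gᵢ = 4.2 + 15 = 19.2
Vm = -862.62 / 19.2 = -44.93 mV

-44.9 mV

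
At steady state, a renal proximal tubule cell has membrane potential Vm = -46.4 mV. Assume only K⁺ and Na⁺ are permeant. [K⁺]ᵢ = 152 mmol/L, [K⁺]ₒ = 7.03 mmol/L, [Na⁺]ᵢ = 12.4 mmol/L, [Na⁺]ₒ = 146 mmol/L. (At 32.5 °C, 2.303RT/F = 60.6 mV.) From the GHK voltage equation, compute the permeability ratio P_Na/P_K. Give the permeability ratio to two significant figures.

Let α = P_Na/P_K. GHK: Vm = 60.6·log₁₀[(Kₒ + α·Naₒ)/(Kᵢ + α·Naᵢ)].
10^(Vm/60.6) = 10^(-46.4/60.6) = 0.17152
So 0.17152·(Kᵢ + α·Naᵢ) = Kₒ + α·Naₒ → α = (0.17152·152.0 − 7.03) / (146.0 − 0.17152·12.4)
α = (26.07 − 7.03) / (146.0 − 2.127) = 19.04/143.9 = 0.1323

0.13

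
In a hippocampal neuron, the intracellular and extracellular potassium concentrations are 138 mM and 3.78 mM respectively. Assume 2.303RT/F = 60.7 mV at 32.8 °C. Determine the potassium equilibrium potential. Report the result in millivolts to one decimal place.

E = (60.7/z) · log₁₀([K⁺]_out/[K⁺]_in) with z = +1.
= (60.7/1) · log₁₀(3.78/138) = 60.70 · log₁₀(0.02739)
= 60.70 · (-1.5624) = -94.84 mV

-94.8 mV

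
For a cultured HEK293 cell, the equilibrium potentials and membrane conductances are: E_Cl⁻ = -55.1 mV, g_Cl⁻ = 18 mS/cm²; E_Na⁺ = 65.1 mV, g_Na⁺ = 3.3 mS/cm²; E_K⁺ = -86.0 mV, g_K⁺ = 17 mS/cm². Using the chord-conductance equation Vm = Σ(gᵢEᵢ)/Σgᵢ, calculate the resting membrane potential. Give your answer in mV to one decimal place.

Σ gᵢEᵢ = 18·(-55.1) + 3.3·(65.1) + 17·(-86.0) = -2238.97
Σ gᵢ = 18 + 3.3 + 17 = 38.3
Vm = -2238.97 / 38.3 = -58.46 mV

-58.5 mV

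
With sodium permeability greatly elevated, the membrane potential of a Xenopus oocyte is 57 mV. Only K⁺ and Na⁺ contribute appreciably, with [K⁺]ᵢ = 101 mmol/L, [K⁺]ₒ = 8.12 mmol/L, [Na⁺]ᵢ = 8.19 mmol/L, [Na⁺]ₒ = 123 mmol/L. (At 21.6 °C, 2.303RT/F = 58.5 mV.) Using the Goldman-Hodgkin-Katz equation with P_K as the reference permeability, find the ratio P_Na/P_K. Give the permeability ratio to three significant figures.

20.6

Let α = P_Na/P_K. GHK: Vm = 58.5·log₁₀[(Kₒ + α·Naₒ)/(Kᵢ + α·Naᵢ)].
10^(Vm/58.5) = 10^(57.0/58.5) = 9.4267
So 9.4267·(Kᵢ + α·Naᵢ) = Kₒ + α·Naₒ → α = (9.4267·101.0 − 8.12) / (123.0 − 9.4267·8.19)
α = (952.1 − 8.12) / (123.0 − 77.2) = 944/45.8 = 20.61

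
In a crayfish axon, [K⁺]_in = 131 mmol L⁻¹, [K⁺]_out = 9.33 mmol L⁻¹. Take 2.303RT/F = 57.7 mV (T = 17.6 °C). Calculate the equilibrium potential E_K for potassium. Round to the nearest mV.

E = (57.7/z) · log₁₀([K⁺]_out/[K⁺]_in) with z = +1.
= (57.7/1) · log₁₀(9.33/131) = 57.70 · log₁₀(0.07122)
= 57.70 · (-1.1474) = -66.20 mV

-66 mV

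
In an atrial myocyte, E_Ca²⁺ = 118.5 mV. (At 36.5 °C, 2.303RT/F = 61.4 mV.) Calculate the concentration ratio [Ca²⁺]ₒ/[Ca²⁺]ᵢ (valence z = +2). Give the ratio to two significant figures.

log₁₀([out]/[in]) = E·z/(61.4) = 118.5 × 2 / 61.4 = 3.8599
[out]/[in] = 10^(3.8599) = 7243

7200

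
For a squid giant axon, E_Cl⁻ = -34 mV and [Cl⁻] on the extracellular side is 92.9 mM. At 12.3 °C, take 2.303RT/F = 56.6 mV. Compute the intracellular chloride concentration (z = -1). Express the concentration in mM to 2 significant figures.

23 mM

Nernst: E = (56.6/-1) · log₁₀([out]/[in]), so log₁₀([out]/[in]) = -34.0 × -1 / 56.6 = 0.6007.
[out]/[in] = 10^(0.6007) = 3.988.
[in] = 92.9 / 3.988 = 23.3 mM.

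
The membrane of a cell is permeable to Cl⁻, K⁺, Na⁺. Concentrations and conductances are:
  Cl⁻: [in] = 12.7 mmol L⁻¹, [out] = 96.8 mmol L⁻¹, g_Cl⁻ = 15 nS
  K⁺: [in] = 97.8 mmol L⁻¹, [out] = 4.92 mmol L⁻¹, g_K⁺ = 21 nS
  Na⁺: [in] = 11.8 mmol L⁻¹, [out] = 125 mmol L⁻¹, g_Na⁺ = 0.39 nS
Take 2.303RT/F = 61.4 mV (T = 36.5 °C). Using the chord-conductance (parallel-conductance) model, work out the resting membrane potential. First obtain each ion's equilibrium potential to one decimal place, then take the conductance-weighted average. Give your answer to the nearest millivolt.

E_Cl⁻ = (61.4/-1)·log₁₀(96.8/12.7) = -54.2 mV
E_K⁺ = (61.4/1)·log₁₀(4.92/97.8) = -79.7 mV
E_Na⁺ = (61.4/1)·log₁₀(125/11.8) = 62.9 mV
Vm = (Σ gᵢEᵢ)/(Σ gᵢ) = (15·-54.2 + 21·-79.7 + 0.39·62.9) / (15 + 21 + 0.39)
= -2462.17 / 36.39 = -67.66 mV

-68 mV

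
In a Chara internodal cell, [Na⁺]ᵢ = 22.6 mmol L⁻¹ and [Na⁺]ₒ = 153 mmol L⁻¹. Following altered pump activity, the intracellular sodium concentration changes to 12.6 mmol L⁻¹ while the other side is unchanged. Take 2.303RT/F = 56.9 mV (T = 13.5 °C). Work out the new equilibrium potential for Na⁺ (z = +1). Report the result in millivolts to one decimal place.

After the shift: [Na⁺]_out = 153, [Na⁺]_in = 12.6 mmol L⁻¹.
E_new = (56.9/1)·log₁₀(153/12.6) = 56.90 · (1.0843) = 61.70 mV

61.7 mV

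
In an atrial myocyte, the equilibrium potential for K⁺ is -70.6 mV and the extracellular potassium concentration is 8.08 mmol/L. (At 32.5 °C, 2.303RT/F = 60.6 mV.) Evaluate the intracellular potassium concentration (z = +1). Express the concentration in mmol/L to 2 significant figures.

Nernst: E = (60.6/1) · log₁₀([out]/[in]), so log₁₀([out]/[in]) = -70.6 × 1 / 60.6 = -1.1650.
[out]/[in] = 10^(-1.1650) = 0.06839.
[in] = 8.08 / 0.06839 = 118.1 mmol/L.

120 mmol/L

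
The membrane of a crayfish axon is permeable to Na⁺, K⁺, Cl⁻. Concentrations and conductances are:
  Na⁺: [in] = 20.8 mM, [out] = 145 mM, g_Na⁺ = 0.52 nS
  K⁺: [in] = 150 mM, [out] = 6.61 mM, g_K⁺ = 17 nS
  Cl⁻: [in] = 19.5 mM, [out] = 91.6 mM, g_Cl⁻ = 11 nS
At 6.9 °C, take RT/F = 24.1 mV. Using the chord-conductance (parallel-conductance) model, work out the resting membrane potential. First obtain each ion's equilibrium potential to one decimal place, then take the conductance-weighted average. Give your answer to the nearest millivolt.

-58 mV

E_Na⁺ = (24.1/1)·ln(145/20.8) = 46.8 mV
E_K⁺ = (24.1/1)·ln(6.61/150) = -75.2 mV
E_Cl⁻ = (24.1/-1)·ln(91.6/19.5) = -37.3 mV
Vm = (Σ gᵢEᵢ)/(Σ gᵢ) = (0.52·46.8 + 17·-75.2 + 11·-37.3) / (0.52 + 17 + 11)
= -1664.36 / 28.52 = -58.36 mV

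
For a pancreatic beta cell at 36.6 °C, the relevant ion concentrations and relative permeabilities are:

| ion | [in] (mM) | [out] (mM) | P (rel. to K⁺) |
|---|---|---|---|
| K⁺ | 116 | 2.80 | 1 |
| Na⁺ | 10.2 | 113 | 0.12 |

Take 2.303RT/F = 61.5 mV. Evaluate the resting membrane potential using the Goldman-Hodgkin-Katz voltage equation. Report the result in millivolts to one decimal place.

-52.6 mV

Vm = 61.5 · log₁₀[(Σ P·[cation]ₒ + Σ P·[anion]ᵢ) / (Σ P·[cation]ᵢ + Σ P·[anion]ₒ)]
Numerator = 1×2.80 + 0.12×113 = 16.36
Denominator = 1×116 + 0.12×10.2 = 117.2
Vm = 61.5 · log₁₀(0.13956) = 61.5 × (-0.8552) = -52.60 mV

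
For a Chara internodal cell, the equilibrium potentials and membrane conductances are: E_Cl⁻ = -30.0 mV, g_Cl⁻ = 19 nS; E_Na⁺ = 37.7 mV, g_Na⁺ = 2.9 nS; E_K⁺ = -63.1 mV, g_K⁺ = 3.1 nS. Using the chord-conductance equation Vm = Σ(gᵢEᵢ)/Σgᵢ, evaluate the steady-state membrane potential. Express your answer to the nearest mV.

-26 mV

Σ gᵢEᵢ = 19·(-30.0) + 2.9·(37.7) + 3.1·(-63.1) = -656.28
Σ gᵢ = 19 + 2.9 + 3.1 = 25
Vm = -656.28 / 25 = -26.25 mV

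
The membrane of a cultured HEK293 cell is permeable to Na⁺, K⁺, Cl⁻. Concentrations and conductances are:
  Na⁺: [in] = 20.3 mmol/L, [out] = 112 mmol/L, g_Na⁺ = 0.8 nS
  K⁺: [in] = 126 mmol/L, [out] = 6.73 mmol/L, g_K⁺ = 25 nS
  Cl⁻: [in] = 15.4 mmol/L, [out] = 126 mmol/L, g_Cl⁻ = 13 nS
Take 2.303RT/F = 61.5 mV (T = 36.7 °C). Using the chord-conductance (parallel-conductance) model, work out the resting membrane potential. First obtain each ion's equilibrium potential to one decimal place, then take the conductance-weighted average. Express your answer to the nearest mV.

E_Na⁺ = (61.5/1)·log₁₀(112/20.3) = 45.6 mV
E_K⁺ = (61.5/1)·log₁₀(6.73/126) = -78.2 mV
E_Cl⁻ = (61.5/-1)·log₁₀(126/15.4) = -56.1 mV
Vm = (Σ gᵢEᵢ)/(Σ gᵢ) = (0.8·45.6 + 25·-78.2 + 13·-56.1) / (0.8 + 25 + 13)
= -2647.82 / 38.8 = -68.24 mV

-68 mV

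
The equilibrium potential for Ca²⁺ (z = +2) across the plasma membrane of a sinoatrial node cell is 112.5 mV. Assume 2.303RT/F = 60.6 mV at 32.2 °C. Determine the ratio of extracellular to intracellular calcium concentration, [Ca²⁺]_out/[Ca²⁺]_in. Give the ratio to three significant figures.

5160

log₁₀([out]/[in]) = E·z/(60.6) = 112.5 × 2 / 60.6 = 3.7129
[out]/[in] = 10^(3.7129) = 5163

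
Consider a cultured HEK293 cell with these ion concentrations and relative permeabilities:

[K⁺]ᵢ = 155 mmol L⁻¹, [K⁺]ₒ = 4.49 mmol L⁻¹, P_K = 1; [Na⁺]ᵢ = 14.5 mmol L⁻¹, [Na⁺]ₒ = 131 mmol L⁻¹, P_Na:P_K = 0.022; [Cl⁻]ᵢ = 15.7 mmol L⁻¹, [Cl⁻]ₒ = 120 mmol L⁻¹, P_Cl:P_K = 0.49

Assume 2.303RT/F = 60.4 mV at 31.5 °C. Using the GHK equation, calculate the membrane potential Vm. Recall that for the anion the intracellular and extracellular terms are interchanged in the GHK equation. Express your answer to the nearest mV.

-70 mV

Vm = 60.4 · log₁₀[(Σ P·[cation]ₒ + Σ P·[anion]ᵢ) / (Σ P·[cation]ᵢ + Σ P·[anion]ₒ)]
Numerator = 1×4.49 + 0.022×131 + 0.49×15.7 = 15.06
Denominator = 1×155 + 0.022×14.5 + 0.49×120 = 214.1
Vm = 60.4 · log₁₀(0.070358) = 60.4 × (-1.1527) = -69.62 mV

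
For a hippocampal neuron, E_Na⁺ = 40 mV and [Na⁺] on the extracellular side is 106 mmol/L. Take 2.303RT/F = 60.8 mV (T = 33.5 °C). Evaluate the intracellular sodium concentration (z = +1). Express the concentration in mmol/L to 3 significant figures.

23.3 mmol/L

Nernst: E = (60.8/1) · log₁₀([out]/[in]), so log₁₀([out]/[in]) = 40.0 × 1 / 60.8 = 0.6579.
[out]/[in] = 10^(0.6579) = 4.549.
[in] = 106 / 4.549 = 23.3 mmol/L.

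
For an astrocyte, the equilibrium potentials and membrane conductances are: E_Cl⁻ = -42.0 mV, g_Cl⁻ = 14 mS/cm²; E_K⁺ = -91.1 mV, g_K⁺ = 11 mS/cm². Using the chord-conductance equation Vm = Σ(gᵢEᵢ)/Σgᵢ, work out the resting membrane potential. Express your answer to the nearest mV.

Σ gᵢEᵢ = 14·(-42.0) + 11·(-91.1) = -1590.10
Σ gᵢ = 14 + 11 = 25
Vm = -1590.10 / 25 = -63.60 mV

-64 mV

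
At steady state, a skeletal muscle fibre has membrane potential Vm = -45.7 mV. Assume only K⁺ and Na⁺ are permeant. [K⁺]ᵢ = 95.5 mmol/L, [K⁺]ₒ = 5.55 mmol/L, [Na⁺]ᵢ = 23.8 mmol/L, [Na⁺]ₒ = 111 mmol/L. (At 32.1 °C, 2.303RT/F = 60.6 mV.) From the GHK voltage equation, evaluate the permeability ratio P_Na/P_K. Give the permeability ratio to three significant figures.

0.106

Let α = P_Na/P_K. GHK: Vm = 60.6·log₁₀[(Kₒ + α·Naₒ)/(Kᵢ + α·Naᵢ)].
10^(Vm/60.6) = 10^(-45.7/60.6) = 0.17615
So 0.17615·(Kᵢ + α·Naᵢ) = Kₒ + α·Naₒ → α = (0.17615·95.5 − 5.55) / (111.0 − 0.17615·23.8)
α = (16.82 − 5.55) / (111.0 − 4.192) = 11.27/106.8 = 0.1055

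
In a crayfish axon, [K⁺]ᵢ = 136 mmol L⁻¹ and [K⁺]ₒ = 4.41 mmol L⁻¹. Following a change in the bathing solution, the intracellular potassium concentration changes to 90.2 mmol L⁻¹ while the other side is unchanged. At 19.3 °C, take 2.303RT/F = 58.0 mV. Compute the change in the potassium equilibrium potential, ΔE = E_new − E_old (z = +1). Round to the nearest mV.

E_old = (58.0/1)·log₁₀(4.41/136) = -86.37 mV
E_new = (58.0/1)·log₁₀(4.41/90.2) = -76.02 mV
ΔE = -76.02 − (-86.37) = 10.34 mV

10 mV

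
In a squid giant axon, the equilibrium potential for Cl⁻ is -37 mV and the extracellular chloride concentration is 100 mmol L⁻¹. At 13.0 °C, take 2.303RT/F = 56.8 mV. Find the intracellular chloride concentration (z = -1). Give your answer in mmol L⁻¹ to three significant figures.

22.3 mmol L⁻¹

Nernst: E = (56.8/-1) · log₁₀([out]/[in]), so log₁₀([out]/[in]) = -37.0 × -1 / 56.8 = 0.6514.
[out]/[in] = 10^(0.6514) = 4.481.
[in] = 100 / 4.481 = 22.31 mmol L⁻¹.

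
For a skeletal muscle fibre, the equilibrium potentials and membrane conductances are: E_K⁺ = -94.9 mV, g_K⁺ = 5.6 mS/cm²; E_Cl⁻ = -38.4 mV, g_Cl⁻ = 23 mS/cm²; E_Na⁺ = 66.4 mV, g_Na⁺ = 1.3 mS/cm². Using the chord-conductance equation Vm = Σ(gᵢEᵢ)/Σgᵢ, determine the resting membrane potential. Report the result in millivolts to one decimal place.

-44.4 mV

Σ gᵢEᵢ = 5.6·(-94.9) + 23·(-38.4) + 1.3·(66.4) = -1328.32
Σ gᵢ = 5.6 + 23 + 1.3 = 29.9
Vm = -1328.32 / 29.9 = -44.43 mV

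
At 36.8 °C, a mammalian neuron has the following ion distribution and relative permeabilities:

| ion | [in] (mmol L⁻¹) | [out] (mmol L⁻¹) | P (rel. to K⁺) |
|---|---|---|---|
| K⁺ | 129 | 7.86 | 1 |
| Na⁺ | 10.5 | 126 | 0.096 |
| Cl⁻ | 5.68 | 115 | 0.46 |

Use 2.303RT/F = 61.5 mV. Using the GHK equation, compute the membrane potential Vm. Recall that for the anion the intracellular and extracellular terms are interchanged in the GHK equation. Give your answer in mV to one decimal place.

Vm = 61.5 · log₁₀[(Σ P·[cation]ₒ + Σ P·[anion]ᵢ) / (Σ P·[cation]ᵢ + Σ P·[anion]ₒ)]
Numerator = 1×7.86 + 0.096×126 + 0.46×5.68 = 22.57
Denominator = 1×129 + 0.096×10.5 + 0.46×115 = 182.9
Vm = 61.5 · log₁₀(0.12339) = 61.5 × (-0.9087) = -55.89 mV

-55.9 mV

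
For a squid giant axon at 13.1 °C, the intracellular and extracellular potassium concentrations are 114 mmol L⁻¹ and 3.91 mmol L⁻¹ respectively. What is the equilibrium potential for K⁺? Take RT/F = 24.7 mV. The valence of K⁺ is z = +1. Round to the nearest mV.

E = (24.7/z) · ln([K⁺]_out/[K⁺]_in) with z = +1.
= (24.7/1) · ln(3.91/114) = 24.70 · ln(0.0343)
= 24.70 · (-3.3727) = -83.30 mV

-83 mV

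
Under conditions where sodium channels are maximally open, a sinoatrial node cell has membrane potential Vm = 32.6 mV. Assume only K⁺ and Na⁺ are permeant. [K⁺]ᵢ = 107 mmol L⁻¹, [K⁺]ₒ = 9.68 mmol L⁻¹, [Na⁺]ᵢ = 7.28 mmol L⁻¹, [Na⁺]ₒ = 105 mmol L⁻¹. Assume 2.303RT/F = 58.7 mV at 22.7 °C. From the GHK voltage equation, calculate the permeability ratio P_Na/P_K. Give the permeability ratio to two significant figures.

Let α = P_Na/P_K. GHK: Vm = 58.7·log₁₀[(Kₒ + α·Naₒ)/(Kᵢ + α·Naᵢ)].
10^(Vm/58.7) = 10^(32.6/58.7) = 3.5922
So 3.5922·(Kᵢ + α·Naᵢ) = Kₒ + α·Naₒ → α = (3.5922·107.0 − 9.68) / (105.0 − 3.5922·7.28)
α = (384.4 − 9.68) / (105.0 − 26.15) = 374.7/78.85 = 4.752

4.8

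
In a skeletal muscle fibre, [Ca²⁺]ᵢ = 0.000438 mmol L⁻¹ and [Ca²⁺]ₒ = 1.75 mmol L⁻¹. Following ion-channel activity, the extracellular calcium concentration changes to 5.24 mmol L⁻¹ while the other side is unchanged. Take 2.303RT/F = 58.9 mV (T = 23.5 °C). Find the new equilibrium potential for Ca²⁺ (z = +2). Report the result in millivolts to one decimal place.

120.1 mV

After the shift: [Ca²⁺]_out = 5.24, [Ca²⁺]_in = 0.000438 mmol L⁻¹.
E_new = (58.9/2)·log₁₀(5.24/0.000438) = 29.45 · (4.0779) = 120.09 mV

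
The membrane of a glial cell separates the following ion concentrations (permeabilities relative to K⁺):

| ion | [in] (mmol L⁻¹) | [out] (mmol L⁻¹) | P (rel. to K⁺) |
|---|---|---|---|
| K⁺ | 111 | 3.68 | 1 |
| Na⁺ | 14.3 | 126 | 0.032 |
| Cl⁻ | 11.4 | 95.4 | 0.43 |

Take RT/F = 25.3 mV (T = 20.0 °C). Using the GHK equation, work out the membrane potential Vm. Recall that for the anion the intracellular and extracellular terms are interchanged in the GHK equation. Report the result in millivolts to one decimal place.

-63.1 mV

Vm = 25.3 · ln[(Σ P·[cation]ₒ + Σ P·[anion]ᵢ) / (Σ P·[cation]ᵢ + Σ P·[anion]ₒ)]
Numerator = 1×3.68 + 0.032×126 + 0.43×11.4 = 12.61
Denominator = 1×111 + 0.032×14.3 + 0.43×95.4 = 152.5
Vm = 25.3 · ln(0.082726) = 25.3 × (-2.4922) = -63.05 mV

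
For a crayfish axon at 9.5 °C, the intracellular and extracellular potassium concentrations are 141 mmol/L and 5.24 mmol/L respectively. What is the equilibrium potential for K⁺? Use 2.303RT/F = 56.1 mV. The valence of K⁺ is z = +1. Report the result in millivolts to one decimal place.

-80.2 mV

E = (56.1/z) · log₁₀([K⁺]_out/[K⁺]_in) with z = +1.
= (56.1/1) · log₁₀(5.24/141) = 56.10 · log₁₀(0.03716)
= 56.10 · (-1.4299) = -80.22 mV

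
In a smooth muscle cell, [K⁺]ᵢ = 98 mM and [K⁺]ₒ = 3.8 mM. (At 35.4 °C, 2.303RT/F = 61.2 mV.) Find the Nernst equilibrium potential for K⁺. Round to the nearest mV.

-86 mV

E = (61.2/z) · log₁₀([K⁺]_out/[K⁺]_in) with z = +1.
= (61.2/1) · log₁₀(3.8/98) = 61.20 · log₁₀(0.03878)
= 61.20 · (-1.4114) = -86.38 mV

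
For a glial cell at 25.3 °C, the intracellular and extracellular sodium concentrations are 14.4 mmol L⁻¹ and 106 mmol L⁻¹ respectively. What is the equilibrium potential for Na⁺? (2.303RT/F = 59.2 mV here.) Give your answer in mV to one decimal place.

51.3 mV

E = (59.2/z) · log₁₀([Na⁺]_out/[Na⁺]_in) with z = +1.
= (59.2/1) · log₁₀(106/14.4) = 59.20 · log₁₀(7.361)
= 59.20 · (0.8669) = 51.32 mV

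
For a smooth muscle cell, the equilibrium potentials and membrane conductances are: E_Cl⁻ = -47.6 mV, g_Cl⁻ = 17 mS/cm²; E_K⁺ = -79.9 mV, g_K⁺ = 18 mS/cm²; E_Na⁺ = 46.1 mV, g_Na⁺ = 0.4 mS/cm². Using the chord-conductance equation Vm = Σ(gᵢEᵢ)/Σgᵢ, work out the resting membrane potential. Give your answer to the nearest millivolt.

Σ gᵢEᵢ = 17·(-47.6) + 18·(-79.9) + 0.4·(46.1) = -2228.96
Σ gᵢ = 17 + 18 + 0.4 = 35.4
Vm = -2228.96 / 35.4 = -62.96 mV

-63 mV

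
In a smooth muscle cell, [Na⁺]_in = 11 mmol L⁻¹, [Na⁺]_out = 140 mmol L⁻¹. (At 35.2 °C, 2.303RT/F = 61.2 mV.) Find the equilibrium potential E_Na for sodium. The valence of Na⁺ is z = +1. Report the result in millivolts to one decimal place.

67.6 mV

E = (61.2/z) · log₁₀([Na⁺]_out/[Na⁺]_in) with z = +1.
= (61.2/1) · log₁₀(140/11) = 61.20 · log₁₀(12.73)
= 61.20 · (1.1047) = 67.61 mV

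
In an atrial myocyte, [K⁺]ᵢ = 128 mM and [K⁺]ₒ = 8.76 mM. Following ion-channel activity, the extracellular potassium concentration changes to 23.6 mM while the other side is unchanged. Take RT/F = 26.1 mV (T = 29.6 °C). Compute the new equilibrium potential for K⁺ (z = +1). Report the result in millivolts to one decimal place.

-44.1 mV

After the shift: [K⁺]_out = 23.6, [K⁺]_in = 128 mM.
E_new = (26.1/1)·ln(23.6/128) = 26.10 · (-1.6908) = -44.13 mV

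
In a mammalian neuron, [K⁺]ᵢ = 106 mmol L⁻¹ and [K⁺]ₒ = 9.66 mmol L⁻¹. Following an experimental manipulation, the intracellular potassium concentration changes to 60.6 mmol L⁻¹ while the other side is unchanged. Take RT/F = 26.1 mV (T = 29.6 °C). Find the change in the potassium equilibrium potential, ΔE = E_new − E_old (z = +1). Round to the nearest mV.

E_old = (26.1/1)·ln(9.66/106) = -62.52 mV
E_new = (26.1/1)·ln(9.66/60.6) = -47.93 mV
ΔE = -47.93 − (-62.52) = 14.59 mV

15 mV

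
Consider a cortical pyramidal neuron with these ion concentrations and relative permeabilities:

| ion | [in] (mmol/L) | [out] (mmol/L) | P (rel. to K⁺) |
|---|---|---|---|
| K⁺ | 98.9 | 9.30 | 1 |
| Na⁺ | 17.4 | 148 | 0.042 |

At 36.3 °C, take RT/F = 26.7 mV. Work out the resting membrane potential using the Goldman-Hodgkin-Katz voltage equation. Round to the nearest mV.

Vm = 26.7 · ln[(Σ P·[cation]ₒ + Σ P·[anion]ᵢ) / (Σ P·[cation]ᵢ + Σ P·[anion]ₒ)]
Numerator = 1×9.30 + 0.042×148 = 15.52
Denominator = 1×98.9 + 0.042×17.4 = 99.63
Vm = 26.7 · ln(0.15573) = 26.7 × (-1.8596) = -49.65 mV

-50 mV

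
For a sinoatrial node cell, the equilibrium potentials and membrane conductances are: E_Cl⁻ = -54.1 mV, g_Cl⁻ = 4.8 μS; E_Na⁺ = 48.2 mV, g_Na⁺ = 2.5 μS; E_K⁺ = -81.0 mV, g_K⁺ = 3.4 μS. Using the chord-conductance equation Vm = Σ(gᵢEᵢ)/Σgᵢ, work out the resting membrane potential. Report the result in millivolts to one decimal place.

-38.7 mV

Σ gᵢEᵢ = 4.8·(-54.1) + 2.5·(48.2) + 3.4·(-81.0) = -414.58
Σ gᵢ = 4.8 + 2.5 + 3.4 = 10.7
Vm = -414.58 / 10.7 = -38.75 mV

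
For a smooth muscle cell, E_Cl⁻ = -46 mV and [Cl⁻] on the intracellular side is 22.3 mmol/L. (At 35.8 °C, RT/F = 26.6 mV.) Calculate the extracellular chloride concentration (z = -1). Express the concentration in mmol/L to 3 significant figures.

126 mmol/L

Nernst: E = (26.6/-1) · ln([out]/[in]), so ln([out]/[in]) = -46.0 × -1 / 26.6 = 1.7293.
[out]/[in] = e^(1.7293) = 5.637.
[out] = 5.637 × 22.3 = 125.7 mmol/L.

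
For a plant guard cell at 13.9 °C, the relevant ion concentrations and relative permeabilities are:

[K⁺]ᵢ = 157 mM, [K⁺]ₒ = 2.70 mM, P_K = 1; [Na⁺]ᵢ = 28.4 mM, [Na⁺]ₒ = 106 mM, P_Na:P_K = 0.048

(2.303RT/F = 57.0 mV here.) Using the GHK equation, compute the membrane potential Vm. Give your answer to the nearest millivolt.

-75 mV

Vm = 57.0 · log₁₀[(Σ P·[cation]ₒ + Σ P·[anion]ᵢ) / (Σ P·[cation]ᵢ + Σ P·[anion]ₒ)]
Numerator = 1×2.70 + 0.048×106 = 7.788
Denominator = 1×157 + 0.048×28.4 = 158.4
Vm = 57.0 · log₁₀(0.049178) = 57.0 × (-1.3082) = -74.57 mV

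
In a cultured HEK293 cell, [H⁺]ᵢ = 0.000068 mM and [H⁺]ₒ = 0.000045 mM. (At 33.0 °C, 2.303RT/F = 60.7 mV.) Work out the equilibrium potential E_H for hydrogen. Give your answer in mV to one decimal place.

-10.9 mV

E = (60.7/z) · log₁₀([H⁺]_out/[H⁺]_in) with z = +1.
= (60.7/1) · log₁₀(0.000045/0.000068) = 60.70 · log₁₀(0.6618)
= 60.70 · (-0.1793) = -10.88 mV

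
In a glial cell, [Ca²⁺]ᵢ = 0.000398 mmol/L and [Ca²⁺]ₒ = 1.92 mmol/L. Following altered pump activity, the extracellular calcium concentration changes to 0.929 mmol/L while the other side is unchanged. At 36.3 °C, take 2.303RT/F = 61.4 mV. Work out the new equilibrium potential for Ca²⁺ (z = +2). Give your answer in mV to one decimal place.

After the shift: [Ca²⁺]_out = 0.929, [Ca²⁺]_in = 0.000398 mmol/L.
E_new = (61.4/2)·log₁₀(0.929/0.000398) = 30.70 · (3.3681) = 103.40 mV

103.4 mV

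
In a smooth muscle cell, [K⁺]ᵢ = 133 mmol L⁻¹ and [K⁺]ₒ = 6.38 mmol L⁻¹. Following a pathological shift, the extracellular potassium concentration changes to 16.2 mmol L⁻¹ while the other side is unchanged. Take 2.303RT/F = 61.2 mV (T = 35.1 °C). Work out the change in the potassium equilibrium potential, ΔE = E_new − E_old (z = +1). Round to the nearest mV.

25 mV

E_old = (61.2/1)·log₁₀(6.38/133) = -80.72 mV
E_new = (61.2/1)·log₁₀(16.2/133) = -55.96 mV
ΔE = -55.96 − (-80.72) = 24.77 mV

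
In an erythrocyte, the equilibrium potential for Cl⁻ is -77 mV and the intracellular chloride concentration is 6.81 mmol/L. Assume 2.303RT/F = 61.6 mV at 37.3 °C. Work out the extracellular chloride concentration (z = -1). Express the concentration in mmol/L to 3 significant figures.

Nernst: E = (61.6/-1) · log₁₀([out]/[in]), so log₁₀([out]/[in]) = -77.0 × -1 / 61.6 = 1.2500.
[out]/[in] = 10^(1.2500) = 17.78.
[out] = 17.78 × 6.81 = 121.1 mmol/L.

121 mmol/L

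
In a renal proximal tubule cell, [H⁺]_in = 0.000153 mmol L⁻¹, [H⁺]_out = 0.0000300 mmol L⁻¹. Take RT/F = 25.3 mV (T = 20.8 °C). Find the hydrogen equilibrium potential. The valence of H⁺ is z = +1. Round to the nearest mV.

E = (25.3/z) · ln([H⁺]_out/[H⁺]_in) with z = +1.
= (25.3/1) · ln(0.0000300/0.000153) = 25.30 · ln(0.1961)
= 25.30 · (-1.6292) = -41.22 mV

-41 mV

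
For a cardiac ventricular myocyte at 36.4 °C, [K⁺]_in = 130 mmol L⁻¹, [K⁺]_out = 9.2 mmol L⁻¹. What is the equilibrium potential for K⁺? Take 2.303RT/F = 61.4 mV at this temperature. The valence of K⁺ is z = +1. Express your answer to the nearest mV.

E = (61.4/z) · log₁₀([K⁺]_out/[K⁺]_in) with z = +1.
= (61.4/1) · log₁₀(9.2/130) = 61.40 · log₁₀(0.07077)
= 61.40 · (-1.1502) = -70.62 mV

-71 mV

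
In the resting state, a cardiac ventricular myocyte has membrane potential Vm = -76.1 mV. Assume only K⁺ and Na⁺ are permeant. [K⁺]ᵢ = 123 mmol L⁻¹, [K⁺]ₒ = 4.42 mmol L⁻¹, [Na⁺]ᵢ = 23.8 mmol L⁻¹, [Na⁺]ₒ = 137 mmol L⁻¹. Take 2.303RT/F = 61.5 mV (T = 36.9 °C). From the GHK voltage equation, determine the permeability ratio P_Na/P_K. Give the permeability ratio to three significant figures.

Let α = P_Na/P_K. GHK: Vm = 61.5·log₁₀[(Kₒ + α·Naₒ)/(Kᵢ + α·Naᵢ)].
10^(Vm/61.5) = 10^(-76.1/61.5) = 0.05789
So 0.05789·(Kᵢ + α·Naᵢ) = Kₒ + α·Naₒ → α = (0.05789·123.0 − 4.42) / (137.0 − 0.05789·23.8)
α = (7.12 − 4.42) / (137.0 − 1.378) = 2.7/135.6 = 0.01991

0.0199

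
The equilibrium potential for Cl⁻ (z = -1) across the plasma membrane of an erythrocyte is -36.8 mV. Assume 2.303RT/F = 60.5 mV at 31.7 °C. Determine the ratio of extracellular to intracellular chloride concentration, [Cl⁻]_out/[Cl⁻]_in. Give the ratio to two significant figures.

4.1

log₁₀([out]/[in]) = E·z/(60.5) = -36.8 × -1 / 60.5 = 0.6083
[out]/[in] = 10^(0.6083) = 4.058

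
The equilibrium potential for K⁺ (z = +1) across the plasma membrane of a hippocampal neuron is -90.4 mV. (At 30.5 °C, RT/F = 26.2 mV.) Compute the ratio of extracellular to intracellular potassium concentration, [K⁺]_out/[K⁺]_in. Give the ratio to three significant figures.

0.0317

ln([out]/[in]) = E·z/(26.2) = -90.4 × 1 / 26.2 = -3.4504
[out]/[in] = e^(-3.4504) = 0.03173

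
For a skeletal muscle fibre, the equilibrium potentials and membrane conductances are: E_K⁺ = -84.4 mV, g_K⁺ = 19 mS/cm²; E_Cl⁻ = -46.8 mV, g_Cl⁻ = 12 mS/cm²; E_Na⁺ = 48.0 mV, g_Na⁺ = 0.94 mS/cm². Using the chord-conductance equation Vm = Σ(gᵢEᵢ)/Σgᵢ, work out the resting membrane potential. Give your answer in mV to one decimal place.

-66.4 mV

Σ gᵢEᵢ = 19·(-84.4) + 12·(-46.8) + 0.94·(48.0) = -2120.08
Σ gᵢ = 19 + 12 + 0.94 = 31.94
Vm = -2120.08 / 31.94 = -66.38 mV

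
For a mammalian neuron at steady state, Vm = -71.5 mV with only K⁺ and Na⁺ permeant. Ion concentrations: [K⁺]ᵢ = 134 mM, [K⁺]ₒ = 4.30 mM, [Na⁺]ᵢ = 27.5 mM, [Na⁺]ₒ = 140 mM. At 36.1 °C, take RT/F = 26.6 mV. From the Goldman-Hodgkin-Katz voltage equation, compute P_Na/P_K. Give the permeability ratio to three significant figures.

Let α = P_Na/P_K. GHK: Vm = 26.6·ln[(Kₒ + α·Naₒ)/(Kᵢ + α·Naᵢ)].
e^(Vm/26.6) = e^(-71.5/26.6) = 0.068019
So 0.068019·(Kᵢ + α·Naᵢ) = Kₒ + α·Naₒ → α = (0.068019·134.0 − 4.3) / (140.0 − 0.068019·27.5)
α = (9.115 − 4.3) / (140.0 − 1.871) = 4.815/138.1 = 0.03486

0.0349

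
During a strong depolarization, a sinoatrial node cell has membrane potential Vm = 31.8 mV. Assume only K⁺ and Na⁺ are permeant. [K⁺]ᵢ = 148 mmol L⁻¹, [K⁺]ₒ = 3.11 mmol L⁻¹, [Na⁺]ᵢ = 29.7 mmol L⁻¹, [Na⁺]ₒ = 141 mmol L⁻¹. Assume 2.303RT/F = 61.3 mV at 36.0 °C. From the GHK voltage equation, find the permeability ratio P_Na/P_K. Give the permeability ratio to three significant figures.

11.3

Let α = P_Na/P_K. GHK: Vm = 61.3·log₁₀[(Kₒ + α·Naₒ)/(Kᵢ + α·Naᵢ)].
10^(Vm/61.3) = 10^(31.8/61.3) = 3.3019
So 3.3019·(Kᵢ + α·Naᵢ) = Kₒ + α·Naₒ → α = (3.3019·148.0 − 3.11) / (141.0 − 3.3019·29.7)
α = (488.7 − 3.11) / (141.0 − 98.07) = 485.6/42.93 = 11.31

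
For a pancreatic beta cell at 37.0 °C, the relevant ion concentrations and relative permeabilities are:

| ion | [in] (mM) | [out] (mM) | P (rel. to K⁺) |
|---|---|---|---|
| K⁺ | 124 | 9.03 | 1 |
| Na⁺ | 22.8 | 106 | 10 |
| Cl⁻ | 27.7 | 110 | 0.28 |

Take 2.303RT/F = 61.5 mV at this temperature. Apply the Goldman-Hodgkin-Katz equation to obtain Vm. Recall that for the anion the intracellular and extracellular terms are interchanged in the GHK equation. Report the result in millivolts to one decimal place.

27.6 mV

Vm = 61.5 · log₁₀[(Σ P·[cation]ₒ + Σ P·[anion]ᵢ) / (Σ P·[cation]ᵢ + Σ P·[anion]ₒ)]
Numerator = 1×9.03 + 10×106 + 0.28×27.7 = 1077
Denominator = 1×124 + 10×22.8 + 0.28×110 = 382.8
Vm = 61.5 · log₁₀(2.8129) = 61.5 × (0.4492) = 27.62 mV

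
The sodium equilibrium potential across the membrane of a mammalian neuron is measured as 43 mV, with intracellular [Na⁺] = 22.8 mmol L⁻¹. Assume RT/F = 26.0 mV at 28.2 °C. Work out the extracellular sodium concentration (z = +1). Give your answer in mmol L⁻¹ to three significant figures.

119 mmol L⁻¹

Nernst: E = (26.0/1) · ln([out]/[in]), so ln([out]/[in]) = 43.0 × 1 / 26.0 = 1.6538.
[out]/[in] = e^(1.6538) = 5.227.
[out] = 5.227 × 22.8 = 119.2 mmol L⁻¹.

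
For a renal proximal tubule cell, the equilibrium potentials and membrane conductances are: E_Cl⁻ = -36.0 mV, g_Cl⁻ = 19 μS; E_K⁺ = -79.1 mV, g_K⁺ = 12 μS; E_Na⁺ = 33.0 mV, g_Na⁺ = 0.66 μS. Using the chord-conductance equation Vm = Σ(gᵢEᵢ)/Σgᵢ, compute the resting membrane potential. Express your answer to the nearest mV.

Σ gᵢEᵢ = 19·(-36.0) + 12·(-79.1) + 0.66·(33.0) = -1611.42
Σ gᵢ = 19 + 12 + 0.66 = 31.66
Vm = -1611.42 / 31.66 = -50.90 mV

-51 mV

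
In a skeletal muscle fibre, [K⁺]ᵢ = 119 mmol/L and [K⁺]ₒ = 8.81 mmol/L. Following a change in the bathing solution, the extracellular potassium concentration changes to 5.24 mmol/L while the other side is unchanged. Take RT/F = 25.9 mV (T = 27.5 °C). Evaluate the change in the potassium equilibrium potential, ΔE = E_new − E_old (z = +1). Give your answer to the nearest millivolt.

-13 mV

E_old = (25.9/1)·ln(8.81/119) = -67.42 mV
E_new = (25.9/1)·ln(5.24/119) = -80.88 mV
ΔE = -80.88 − (-67.42) = -13.46 mV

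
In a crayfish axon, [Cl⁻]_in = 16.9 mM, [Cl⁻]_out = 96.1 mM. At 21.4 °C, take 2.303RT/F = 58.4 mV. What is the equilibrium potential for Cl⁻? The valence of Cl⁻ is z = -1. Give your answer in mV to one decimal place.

E = (58.4/z) · log₁₀([Cl⁻]_out/[Cl⁻]_in) with z = -1.
For an anion, dividing by z = -1 reverses the sign.
= (58.4/-1) · log₁₀(96.1/16.9) = -58.40 · log₁₀(5.686)
= -58.40 · (0.7548) = -44.08 mV

-44.1 mV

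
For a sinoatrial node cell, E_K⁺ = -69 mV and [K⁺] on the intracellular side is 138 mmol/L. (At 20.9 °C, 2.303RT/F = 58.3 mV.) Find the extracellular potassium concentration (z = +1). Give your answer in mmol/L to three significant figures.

Nernst: E = (58.3/1) · log₁₀([out]/[in]), so log₁₀([out]/[in]) = -69.0 × 1 / 58.3 = -1.1835.
[out]/[in] = 10^(-1.1835) = 0.06553.
[out] = 0.06553 × 138 = 9.044 mmol/L.

9.04 mmol/L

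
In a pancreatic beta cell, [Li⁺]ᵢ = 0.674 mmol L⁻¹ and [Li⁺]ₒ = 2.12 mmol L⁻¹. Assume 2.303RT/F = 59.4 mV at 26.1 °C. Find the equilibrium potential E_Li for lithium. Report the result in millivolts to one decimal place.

E = (59.4/z) · log₁₀([Li⁺]_out/[Li⁺]_in) with z = +1.
= (59.4/1) · log₁₀(2.12/0.674) = 59.40 · log₁₀(3.145)
= 59.40 · (0.4977) = 29.56 mV

29.6 mV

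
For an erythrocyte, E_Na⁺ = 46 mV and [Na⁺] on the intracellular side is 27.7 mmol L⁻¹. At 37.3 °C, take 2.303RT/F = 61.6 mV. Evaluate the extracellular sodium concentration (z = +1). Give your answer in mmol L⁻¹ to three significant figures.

155 mmol L⁻¹

Nernst: E = (61.6/1) · log₁₀([out]/[in]), so log₁₀([out]/[in]) = 46.0 × 1 / 61.6 = 0.7468.
[out]/[in] = 10^(0.7468) = 5.582.
[out] = 5.582 × 27.7 = 154.6 mmol L⁻¹.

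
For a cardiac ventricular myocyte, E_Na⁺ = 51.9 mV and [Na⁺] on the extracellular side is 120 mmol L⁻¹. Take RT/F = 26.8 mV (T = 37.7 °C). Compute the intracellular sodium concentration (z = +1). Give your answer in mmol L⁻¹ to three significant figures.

17.3 mmol L⁻¹

Nernst: E = (26.8/1) · ln([out]/[in]), so ln([out]/[in]) = 51.9 × 1 / 26.8 = 1.9366.
[out]/[in] = e^(1.9366) = 6.935.
[in] = 120 / 6.935 = 17.3 mmol L⁻¹.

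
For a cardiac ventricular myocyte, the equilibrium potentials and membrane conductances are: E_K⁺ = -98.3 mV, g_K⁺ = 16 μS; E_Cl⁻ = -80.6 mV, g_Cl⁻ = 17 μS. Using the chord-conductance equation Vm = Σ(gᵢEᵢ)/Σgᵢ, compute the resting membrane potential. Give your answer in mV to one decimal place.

Σ gᵢEᵢ = 16·(-98.3) + 17·(-80.6) = -2943.00
Σ gᵢ = 16 + 17 = 33
Vm = -2943.00 / 33 = -89.18 mV

-89.2 mV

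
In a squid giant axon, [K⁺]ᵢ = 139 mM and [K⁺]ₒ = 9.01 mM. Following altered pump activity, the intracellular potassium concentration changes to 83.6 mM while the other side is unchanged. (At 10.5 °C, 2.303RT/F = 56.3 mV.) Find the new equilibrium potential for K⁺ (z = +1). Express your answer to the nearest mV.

After the shift: [K⁺]_out = 9.01, [K⁺]_in = 83.6 mM.
E_new = (56.3/1)·log₁₀(9.01/83.6) = 56.30 · (-0.9675) = -54.47 mV

-54 mV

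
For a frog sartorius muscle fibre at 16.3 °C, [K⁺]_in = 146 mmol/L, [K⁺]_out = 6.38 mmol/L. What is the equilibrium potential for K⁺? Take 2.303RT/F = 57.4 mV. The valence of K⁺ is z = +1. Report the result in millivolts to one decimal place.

E = (57.4/z) · log₁₀([K⁺]_out/[K⁺]_in) with z = +1.
= (57.4/1) · log₁₀(6.38/146) = 57.40 · log₁₀(0.0437)
= 57.40 · (-1.3595) = -78.04 mV

-78.0 mV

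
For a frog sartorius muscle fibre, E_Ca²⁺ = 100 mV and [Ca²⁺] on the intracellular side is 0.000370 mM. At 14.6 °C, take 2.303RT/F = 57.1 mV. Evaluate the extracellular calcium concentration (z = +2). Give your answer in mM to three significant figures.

Nernst: E = (57.1/2) · log₁₀([out]/[in]), so log₁₀([out]/[in]) = 100.0 × 2 / 57.1 = 3.5026.
[out]/[in] = 10^(3.5026) = 3181.
[out] = 3181 × 0.000370 = 1.177 mM.

1.18 mM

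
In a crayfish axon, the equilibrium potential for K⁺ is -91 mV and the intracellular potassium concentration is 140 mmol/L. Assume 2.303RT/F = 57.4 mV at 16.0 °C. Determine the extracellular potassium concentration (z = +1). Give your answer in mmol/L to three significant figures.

Nernst: E = (57.4/1) · log₁₀([out]/[in]), so log₁₀([out]/[in]) = -91.0 × 1 / 57.4 = -1.5854.
[out]/[in] = 10^(-1.5854) = 0.02598.
[out] = 0.02598 × 140 = 3.637 mmol/L.

3.64 mmol/L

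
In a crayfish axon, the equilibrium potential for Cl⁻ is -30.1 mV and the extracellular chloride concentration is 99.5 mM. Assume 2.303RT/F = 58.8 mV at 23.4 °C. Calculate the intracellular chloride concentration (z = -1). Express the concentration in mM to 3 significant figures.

Nernst: E = (58.8/-1) · log₁₀([out]/[in]), so log₁₀([out]/[in]) = -30.1 × -1 / 58.8 = 0.5119.
[out]/[in] = 10^(0.5119) = 3.25.
[in] = 99.5 / 3.25 = 30.61 mM.

30.6 mM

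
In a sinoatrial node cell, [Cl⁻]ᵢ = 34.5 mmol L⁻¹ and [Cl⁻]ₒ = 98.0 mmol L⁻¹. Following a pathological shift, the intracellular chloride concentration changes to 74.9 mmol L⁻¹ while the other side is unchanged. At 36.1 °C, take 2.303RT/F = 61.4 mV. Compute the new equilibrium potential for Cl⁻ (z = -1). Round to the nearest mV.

After the shift: [Cl⁻]_out = 98.0, [Cl⁻]_in = 74.9 mmol L⁻¹.
E_new = (61.4/-1)·log₁₀(98.0/74.9) = -61.40 · (0.1167) = -7.17 mV

-7 mV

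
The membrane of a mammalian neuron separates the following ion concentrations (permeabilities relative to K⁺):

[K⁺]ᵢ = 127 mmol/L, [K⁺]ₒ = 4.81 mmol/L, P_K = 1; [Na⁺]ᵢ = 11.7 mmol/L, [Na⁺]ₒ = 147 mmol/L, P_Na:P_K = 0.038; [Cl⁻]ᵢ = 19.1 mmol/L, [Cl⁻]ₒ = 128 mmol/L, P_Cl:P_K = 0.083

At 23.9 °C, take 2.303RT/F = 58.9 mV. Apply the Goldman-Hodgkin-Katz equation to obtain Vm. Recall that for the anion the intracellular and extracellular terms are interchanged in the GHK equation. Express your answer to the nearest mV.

Vm = 58.9 · log₁₀[(Σ P·[cation]ₒ + Σ P·[anion]ᵢ) / (Σ P·[cation]ᵢ + Σ P·[anion]ₒ)]
Numerator = 1×4.81 + 0.038×147 + 0.083×19.1 = 11.98
Denominator = 1×127 + 0.038×11.7 + 0.083×128 = 138.1
Vm = 58.9 · log₁₀(0.086778) = 58.9 × (-1.0616) = -62.53 mV

-63 mV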